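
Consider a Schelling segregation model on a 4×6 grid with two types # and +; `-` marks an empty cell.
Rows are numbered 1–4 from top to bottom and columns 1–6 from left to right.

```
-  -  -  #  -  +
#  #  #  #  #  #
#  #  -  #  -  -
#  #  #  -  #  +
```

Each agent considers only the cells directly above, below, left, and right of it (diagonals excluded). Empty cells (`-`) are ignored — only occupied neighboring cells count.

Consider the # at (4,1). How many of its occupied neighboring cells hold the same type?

Occupied neighbors of (4,1): (3,1)=#, (4,2)=#.
Same type (#): 2 of 2.

2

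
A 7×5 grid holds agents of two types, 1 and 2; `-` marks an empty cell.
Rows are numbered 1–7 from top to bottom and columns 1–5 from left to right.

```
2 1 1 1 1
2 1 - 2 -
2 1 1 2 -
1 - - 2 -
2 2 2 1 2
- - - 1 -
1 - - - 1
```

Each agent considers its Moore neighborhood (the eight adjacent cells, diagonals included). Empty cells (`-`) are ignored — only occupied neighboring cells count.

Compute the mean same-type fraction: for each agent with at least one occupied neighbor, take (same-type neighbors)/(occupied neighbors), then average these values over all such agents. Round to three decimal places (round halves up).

Row 1: (1,1)2 1/3 · (1,2)1 2/4 · (1,3)1 3/4 · (1,4)1 2/3 · (1,5)1 1/2
Row 2: (2,1)2 2/5 · (2,2)1 4/7 · (2,4)2 1/5
Row 3: (3,1)2 1/4 · (3,2)1 3/5 · (3,3)1 2/5 · (3,4)2 2/3
Row 4: (4,1)1 1/4 · (4,4)2 3/5
Row 5: (5,1)2 1/2 · (5,2)2 2/3 · (5,3)2 2/4 · (5,4)1 1/4 · (5,5)2 1/3
Row 6: (6,4)1 2/4
Row 7: (7,1)1 — no occupied neighbors · (7,5)1 1/1
Sum over 21 agents: 1/3 + 2/4 + 3/4 + 2/3 + 1/2 + 2/5 + 4/7 + 1/5 + 1/4 + 3/5 + 2/5 + 2/3 + 1/4 + 3/5 + 1/2 + 2/3 + 2/4 + 1/4 + 1/3 + 2/4 + 1/1 = 1096/105; mean = 1096/105 ÷ 21 = 1096/2205 = 0.497052… → 0.497.

0.497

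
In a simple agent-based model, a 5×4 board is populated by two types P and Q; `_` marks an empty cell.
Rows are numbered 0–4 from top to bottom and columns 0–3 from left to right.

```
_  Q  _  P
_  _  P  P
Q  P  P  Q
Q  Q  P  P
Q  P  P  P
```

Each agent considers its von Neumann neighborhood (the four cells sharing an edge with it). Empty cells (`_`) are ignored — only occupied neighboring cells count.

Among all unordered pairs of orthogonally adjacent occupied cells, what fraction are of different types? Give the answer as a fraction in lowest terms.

8/21

Scan each occupied cell's neighbors to the right and below so each pair is counted once.
From row 0: 0 unlike of 1 pairs (running 0/1).
From row 1: 1 unlike of 3 pairs (running 1/4).
From row 2: 4 unlike of 7 pairs (running 5/11).
From row 3: 2 unlike of 7 pairs (running 7/18).
From row 4: 1 unlike of 3 pairs (running 8/21).
Total adjacent occupied pairs: 21; unlike-type pairs: 8.
8/21 is already in lowest terms.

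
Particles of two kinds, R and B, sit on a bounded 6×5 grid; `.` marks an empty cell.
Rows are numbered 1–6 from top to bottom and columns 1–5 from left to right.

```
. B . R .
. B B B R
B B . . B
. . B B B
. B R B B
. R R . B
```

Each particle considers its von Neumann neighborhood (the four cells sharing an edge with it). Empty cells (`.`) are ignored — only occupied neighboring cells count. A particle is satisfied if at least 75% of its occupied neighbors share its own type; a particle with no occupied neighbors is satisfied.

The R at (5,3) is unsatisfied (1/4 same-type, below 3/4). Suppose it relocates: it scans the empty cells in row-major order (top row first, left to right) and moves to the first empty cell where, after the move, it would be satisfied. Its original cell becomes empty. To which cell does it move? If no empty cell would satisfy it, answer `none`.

Vacating (5,3). Empty cells in order:
  (1,1): 0/1 same-type → still unsatisfied.
  (1,3): 1/3 same-type → still unsatisfied.
  (1,5): 2/2 same-type → satisfied — stop here.

(1,5)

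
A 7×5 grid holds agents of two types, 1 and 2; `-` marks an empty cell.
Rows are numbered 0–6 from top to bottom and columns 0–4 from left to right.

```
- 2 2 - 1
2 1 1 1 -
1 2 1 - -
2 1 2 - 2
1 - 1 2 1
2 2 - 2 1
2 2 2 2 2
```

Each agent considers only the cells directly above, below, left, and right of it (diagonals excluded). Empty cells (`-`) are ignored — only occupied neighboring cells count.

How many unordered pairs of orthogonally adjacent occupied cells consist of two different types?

Scan each occupied cell's neighbors to the right and below so each pair is counted once.
From row 0: 2 unlike of 3 pairs (running 2/3).
From row 1: 3 unlike of 6 pairs (running 5/9).
From row 2: 5 unlike of 5 pairs (running 10/14).
From row 3: 5 unlike of 5 pairs (running 15/19).
From row 4: 3 unlike of 5 pairs (running 18/24).
From row 5: 2 unlike of 6 pairs (running 20/30).
From row 6: 0 unlike of 4 pairs (running 20/34).
Total adjacent occupied pairs: 34; unlike-type pairs: 20.

20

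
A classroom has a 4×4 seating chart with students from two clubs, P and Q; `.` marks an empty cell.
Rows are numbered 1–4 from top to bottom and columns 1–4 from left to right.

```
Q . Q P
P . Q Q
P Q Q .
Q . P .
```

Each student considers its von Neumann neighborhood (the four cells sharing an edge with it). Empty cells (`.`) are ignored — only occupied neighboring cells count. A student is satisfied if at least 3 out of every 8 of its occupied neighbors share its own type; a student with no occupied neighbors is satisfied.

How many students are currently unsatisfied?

5

Row 1: (1,1)Q 0/1 unhappy · (1,3)Q 1/2 ok · (1,4)P 0/2 unhappy
Row 2: (2,1)P 1/2 ok · (2,3)Q 3/3 ok · (2,4)Q 1/2 ok
Row 3: (3,1)P 1/3 unhappy · (3,2)Q 1/2 ok · (3,3)Q 2/3 ok
Row 4: (4,1)Q 0/1 unhappy · (4,3)P 0/1 unhappy
Unsatisfied: (1,1), (1,4), (3,1), (4,1), (4,3) — 5 in total.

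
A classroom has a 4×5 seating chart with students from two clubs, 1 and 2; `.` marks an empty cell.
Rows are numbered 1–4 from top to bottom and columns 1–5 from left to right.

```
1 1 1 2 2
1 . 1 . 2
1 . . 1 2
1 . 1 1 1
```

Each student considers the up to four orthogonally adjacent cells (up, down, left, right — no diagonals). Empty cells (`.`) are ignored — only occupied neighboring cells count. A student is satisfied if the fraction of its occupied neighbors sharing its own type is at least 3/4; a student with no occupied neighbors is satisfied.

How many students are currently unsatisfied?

(1,1)1 2/2 satisfied
(1,2)1 2/2 satisfied
(1,3)1 2/3 not
(1,4)2 1/2 not
(1,5)2 2/2 satisfied
(2,1)1 2/2 satisfied
(2,3)1 1/1 satisfied
(2,5)2 2/2 satisfied
(3,1)1 2/2 satisfied
(3,4)1 1/2 not
(3,5)2 1/3 not
(4,1)1 1/1 satisfied
(4,3)1 1/1 satisfied
(4,4)1 3/3 satisfied
(4,5)1 1/2 not
Unsatisfied: (1,3), (1,4), (3,4), (3,5), (4,5) — 5 in total.

5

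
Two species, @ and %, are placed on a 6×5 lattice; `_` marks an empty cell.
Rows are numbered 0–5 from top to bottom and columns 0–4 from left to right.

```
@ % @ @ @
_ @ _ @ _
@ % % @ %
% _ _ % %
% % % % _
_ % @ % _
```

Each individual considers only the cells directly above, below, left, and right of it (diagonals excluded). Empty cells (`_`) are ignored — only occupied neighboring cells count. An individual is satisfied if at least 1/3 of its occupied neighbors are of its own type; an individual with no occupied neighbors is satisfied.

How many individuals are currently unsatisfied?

6

Row 0: (0,0)@ 0/1 not · (0,1)% 0/3 not · (0,2)@ 1/2 satisfied · (0,3)@ 3/3 satisfied · (0,4)@ 1/1 satisfied
Row 1: (1,1)@ 0/2 not · (1,3)@ 2/2 satisfied
Row 2: (2,0)@ 0/2 not · (2,1)% 1/3 satisfied · (2,2)% 1/2 satisfied · (2,3)@ 1/4 not · (2,4)% 1/2 satisfied
Row 3: (3,0)% 1/2 satisfied · (3,3)% 2/3 satisfied · (3,4)% 2/2 satisfied
Row 4: (4,0)% 2/2 satisfied · (4,1)% 3/3 satisfied · (4,2)% 2/3 satisfied · (4,3)% 3/3 satisfied
Row 5: (5,1)% 1/2 satisfied · (5,2)@ 0/3 not · (5,3)% 1/2 satisfied
Unsatisfied: (0,0), (0,1), (1,1), (2,0), (2,3), (5,2) — 6 in total.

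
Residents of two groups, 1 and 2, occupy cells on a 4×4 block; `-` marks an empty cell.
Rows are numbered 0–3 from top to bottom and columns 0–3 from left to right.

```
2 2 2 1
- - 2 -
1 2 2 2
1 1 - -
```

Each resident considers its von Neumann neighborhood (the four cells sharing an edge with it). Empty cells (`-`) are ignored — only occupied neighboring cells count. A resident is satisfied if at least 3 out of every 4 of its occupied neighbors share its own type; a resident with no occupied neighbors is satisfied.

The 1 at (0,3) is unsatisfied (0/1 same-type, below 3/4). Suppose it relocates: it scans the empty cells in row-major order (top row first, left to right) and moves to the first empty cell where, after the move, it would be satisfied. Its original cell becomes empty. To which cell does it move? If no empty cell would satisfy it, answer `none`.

Vacating (0,3). Empty cells in order:
  (1,0): 1/2 same-type → still unsatisfied.
  (1,1): 0/3 same-type → still unsatisfied.
  (1,3): 0/2 same-type → still unsatisfied.
  (3,2): 1/2 same-type → still unsatisfied.
  (3,3): 0/1 same-type → still unsatisfied.

none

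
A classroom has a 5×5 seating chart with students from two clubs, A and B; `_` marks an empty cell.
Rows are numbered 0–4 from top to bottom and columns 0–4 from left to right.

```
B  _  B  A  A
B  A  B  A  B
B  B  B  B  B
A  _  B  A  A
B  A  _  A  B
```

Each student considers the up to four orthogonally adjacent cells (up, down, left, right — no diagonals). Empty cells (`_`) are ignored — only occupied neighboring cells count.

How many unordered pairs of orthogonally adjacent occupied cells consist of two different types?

16

Scan each occupied cell's neighbors to the right and below so each pair is counted once.
Row 0: B(0,0)–B(1,0)= B(0,2)–A(0,3)≠ B(0,2)–B(1,2)= A(0,3)–A(0,4)= A(0,3)–A(1,3)= A(0,4)–B(1,4)≠  → 2/6 unlike.
Row 1: B(1,0)–A(1,1)≠ B(1,0)–B(2,0)= A(1,1)–B(1,2)≠ A(1,1)–B(2,1)≠ B(1,2)–A(1,3)≠ B(1,2)–B(2,2)= A(1,3)–B(1,4)≠ A(1,3)–B(2,3)≠ B(1,4)–B(2,4)=  → 6/9 unlike.
Row 2: B(2,0)–B(2,1)= B(2,0)–A(3,0)≠ B(2,1)–B(2,2)= B(2,2)–B(2,3)= B(2,2)–B(3,2)= B(2,3)–B(2,4)= B(2,3)–A(3,3)≠ B(2,4)–A(3,4)≠  → 3/8 unlike.
Row 3: A(3,0)–B(4,0)≠ B(3,2)–A(3,3)≠ A(3,3)–A(3,4)= A(3,3)–A(4,3)= A(3,4)–B(4,4)≠  → 3/5 unlike.
Row 4: B(4,0)–A(4,1)≠ A(4,3)–B(4,4)≠  → 2/2 unlike.
Total adjacent occupied pairs: 30; unlike-type pairs: 16.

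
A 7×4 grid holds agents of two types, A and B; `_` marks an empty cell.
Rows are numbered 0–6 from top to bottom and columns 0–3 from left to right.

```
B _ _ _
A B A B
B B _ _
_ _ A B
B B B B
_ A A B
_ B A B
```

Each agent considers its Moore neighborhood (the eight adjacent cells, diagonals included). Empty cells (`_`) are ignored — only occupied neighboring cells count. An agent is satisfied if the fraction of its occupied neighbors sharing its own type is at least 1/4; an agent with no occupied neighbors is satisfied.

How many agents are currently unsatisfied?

Row 0: (0,0)B 1/2 ok
Row 1: (1,0)A 0/4 unhappy · (1,1)B 3/5 ok · (1,2)A 0/3 unhappy · (1,3)B 0/1 unhappy
Row 2: (2,0)B 2/3 ok · (2,1)B 2/5 ok
Row 3: (3,2)A 0/5 unhappy · (3,3)B 2/3 ok
Row 4: (4,0)B 1/2 ok · (4,1)B 2/5 ok · (4,2)B 4/7 ok · (4,3)B 3/5 ok
Row 5: (5,1)A 2/6 ok · (5,2)A 2/8 ok · (5,3)B 3/5 ok
Row 6: (6,1)B 0/3 unhappy · (6,2)A 2/5 ok · (6,3)B 1/3 ok
Unsatisfied: (1,0), (1,2), (1,3), (3,2), (6,1) — 5 in total.

5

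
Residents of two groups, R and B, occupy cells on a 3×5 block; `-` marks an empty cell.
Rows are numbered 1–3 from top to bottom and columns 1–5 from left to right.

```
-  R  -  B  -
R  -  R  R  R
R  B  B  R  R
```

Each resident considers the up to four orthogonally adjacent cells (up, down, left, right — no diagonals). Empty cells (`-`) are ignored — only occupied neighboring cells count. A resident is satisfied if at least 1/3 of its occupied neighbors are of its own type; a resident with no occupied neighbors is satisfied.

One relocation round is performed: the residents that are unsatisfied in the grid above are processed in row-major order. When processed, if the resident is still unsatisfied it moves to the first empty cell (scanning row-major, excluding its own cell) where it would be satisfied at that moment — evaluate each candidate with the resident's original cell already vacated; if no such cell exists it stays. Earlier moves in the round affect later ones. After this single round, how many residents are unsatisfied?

Initially unsatisfied (in order): (1,4).
  (1,4): no empty cell satisfies it; stays.
Resulting grid:
- R - B -
R - R R R
R B B R R
Unsatisfied now: (1,4).

1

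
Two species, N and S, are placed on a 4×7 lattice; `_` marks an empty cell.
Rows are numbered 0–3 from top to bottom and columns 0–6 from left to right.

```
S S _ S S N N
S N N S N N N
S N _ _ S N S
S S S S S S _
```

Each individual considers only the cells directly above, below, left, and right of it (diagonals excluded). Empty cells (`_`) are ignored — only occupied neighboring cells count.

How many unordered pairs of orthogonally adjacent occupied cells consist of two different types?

Scan each occupied cell's neighbors to the right and below so each pair is counted once.
Row 0: S(0,0)–S(0,1)= S(0,0)–S(1,0)= S(0,1)–N(1,1)≠ S(0,3)–S(0,4)= S(0,3)–S(1,3)= S(0,4)–N(0,5)≠ S(0,4)–N(1,4)≠ N(0,5)–N(0,6)= N(0,5)–N(1,5)= N(0,6)–N(1,6)=  → 3/10 unlike.
Row 1: S(1,0)–N(1,1)≠ S(1,0)–S(2,0)= N(1,1)–N(1,2)= N(1,1)–N(2,1)= N(1,2)–S(1,3)≠ S(1,3)–N(1,4)≠ N(1,4)–N(1,5)= N(1,4)–S(2,4)≠ N(1,5)–N(1,6)= N(1,5)–N(2,5)= N(1,6)–S(2,6)≠  → 5/11 unlike.
Row 2: S(2,0)–N(2,1)≠ S(2,0)–S(3,0)= N(2,1)–S(3,1)≠ S(2,4)–N(2,5)≠ S(2,4)–S(3,4)= N(2,5)–S(2,6)≠ N(2,5)–S(3,5)≠  → 5/7 unlike.
Row 3: S(3,0)–S(3,1)= S(3,1)–S(3,2)= S(3,2)–S(3,3)= S(3,3)–S(3,4)= S(3,4)–S(3,5)=  → 0/5 unlike.
Total adjacent occupied pairs: 33; unlike-type pairs: 13.

13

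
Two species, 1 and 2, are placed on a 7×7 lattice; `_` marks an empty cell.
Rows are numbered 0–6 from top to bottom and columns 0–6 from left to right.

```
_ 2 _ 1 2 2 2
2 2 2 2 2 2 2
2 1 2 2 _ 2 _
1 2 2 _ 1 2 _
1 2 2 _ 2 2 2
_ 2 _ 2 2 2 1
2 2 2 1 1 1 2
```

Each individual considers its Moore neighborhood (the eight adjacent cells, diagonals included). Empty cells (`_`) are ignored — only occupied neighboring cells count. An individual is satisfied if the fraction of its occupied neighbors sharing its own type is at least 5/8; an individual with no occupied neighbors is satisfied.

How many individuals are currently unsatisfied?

12

Row 0: (0,1)2 3/3 ok · (0,3)1 0/4 unhappy · (0,4)2 4/5 ok · (0,5)2 5/5 ok · (0,6)2 3/3 ok
Row 1: (1,0)2 3/4 ok · (1,1)2 5/6 ok · (1,2)2 5/7 ok · (1,3)2 5/6 ok · (1,4)2 6/7 ok · (1,5)2 6/6 ok · (1,6)2 4/4 ok
Row 2: (2,0)2 3/5 unhappy · (2,1)1 1/8 unhappy · (2,2)2 6/7 ok · (2,3)2 5/6 ok · (2,5)2 4/5 ok
Row 3: (3,0)1 2/5 unhappy · (3,1)2 5/8 ok · (3,2)2 5/6 ok · (3,4)1 0/5 unhappy · (3,5)2 4/5 ok
Row 4: (4,0)1 1/4 unhappy · (4,1)2 4/6 ok · (4,2)2 5/5 ok · (4,4)2 5/6 ok · (4,5)2 5/7 ok · (4,6)2 3/4 ok
Row 5: (5,1)2 5/6 ok · (5,3)2 4/6 ok · (5,4)2 4/7 unhappy · (5,5)2 5/8 ok · (5,6)1 1/5 unhappy
Row 6: (6,0)2 2/2 ok · (6,1)2 3/3 ok · (6,2)2 3/4 ok · (6,3)1 1/4 unhappy · (6,4)1 2/5 unhappy · (6,5)1 2/5 unhappy · (6,6)2 1/3 unhappy
Unsatisfied: (0,3), (2,0), (2,1), (3,0), (3,4), (4,0), (5,4), (5,6), (6,3), (6,4), (6,5), (6,6) — 12 in total.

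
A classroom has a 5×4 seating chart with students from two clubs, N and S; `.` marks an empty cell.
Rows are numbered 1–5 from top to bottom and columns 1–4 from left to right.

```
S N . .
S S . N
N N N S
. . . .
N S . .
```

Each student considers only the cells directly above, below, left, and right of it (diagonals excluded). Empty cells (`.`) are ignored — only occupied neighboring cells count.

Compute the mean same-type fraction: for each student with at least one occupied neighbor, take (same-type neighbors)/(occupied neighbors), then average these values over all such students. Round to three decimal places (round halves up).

0.288

Row 1: (1,1)S 1/2 · (1,2)N 0/2
Row 2: (2,1)S 2/3 · (2,2)S 1/3 · (2,4)N 0/1
Row 3: (3,1)N 1/2 · (3,2)N 2/3 · (3,3)N 1/2 · (3,4)S 0/2
Row 5: (5,1)N 0/1 · (5,2)S 0/1
Sum over 11 students: 1/2 + 0/2 + 2/3 + 1/3 + 0/1 + 1/2 + 2/3 + 1/2 + 0/2 + 0/1 + 0/1 = 19/6; mean = 19/6 ÷ 11 = 19/66 = 0.287878… → 0.288.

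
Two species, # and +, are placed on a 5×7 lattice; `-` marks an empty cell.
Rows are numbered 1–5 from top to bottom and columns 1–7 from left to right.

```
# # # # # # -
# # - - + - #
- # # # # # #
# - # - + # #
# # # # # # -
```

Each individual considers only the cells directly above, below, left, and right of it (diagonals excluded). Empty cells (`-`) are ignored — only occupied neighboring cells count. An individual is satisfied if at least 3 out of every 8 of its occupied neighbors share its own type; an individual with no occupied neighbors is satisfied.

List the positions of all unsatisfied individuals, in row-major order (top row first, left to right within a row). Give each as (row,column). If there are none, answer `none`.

Row 1: (1,1)# 2/2 ok · (1,2)# 3/3 ok · (1,3)# 2/2 ok · (1,4)# 2/2 ok · (1,5)# 2/3 ok · (1,6)# 1/1 ok
Row 2: (2,1)# 2/2 ok · (2,2)# 3/3 ok · (2,5)+ 0/2 unhappy · (2,7)# 1/1 ok
Row 3: (3,2)# 2/2 ok · (3,3)# 3/3 ok · (3,4)# 2/2 ok · (3,5)# 2/4 ok · (3,6)# 3/3 ok · (3,7)# 3/3 ok
Row 4: (4,1)# 1/1 ok · (4,3)# 2/2 ok · (4,5)+ 0/3 unhappy · (4,6)# 3/4 ok · (4,7)# 2/2 ok
Row 5: (5,1)# 2/2 ok · (5,2)# 2/2 ok · (5,3)# 3/3 ok · (5,4)# 2/2 ok · (5,5)# 2/3 ok · (5,6)# 2/2 ok

(2,5), (4,5)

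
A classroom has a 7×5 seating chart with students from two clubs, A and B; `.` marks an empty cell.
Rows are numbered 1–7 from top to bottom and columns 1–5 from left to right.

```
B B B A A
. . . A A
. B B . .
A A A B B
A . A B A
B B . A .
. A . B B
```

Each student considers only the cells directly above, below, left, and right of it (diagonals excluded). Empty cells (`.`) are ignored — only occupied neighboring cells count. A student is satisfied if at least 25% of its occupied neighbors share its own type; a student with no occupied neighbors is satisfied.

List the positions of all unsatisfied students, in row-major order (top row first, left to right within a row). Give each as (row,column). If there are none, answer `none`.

(5,5), (6,4), (7,2)

(1,1)B 1/1 ok
(1,2)B 2/2 ok
(1,3)B 1/2 ok
(1,4)A 2/3 ok
(1,5)A 2/2 ok
(2,4)A 2/2 ok
(2,5)A 2/2 ok
(3,2)B 1/2 ok
(3,3)B 1/2 ok
(4,1)A 2/2 ok
(4,2)A 2/3 ok
(4,3)A 2/4 ok
(4,4)B 2/3 ok
(4,5)B 1/2 ok
(5,1)A 1/2 ok
(5,3)A 1/2 ok
(5,4)B 1/4 ok
(5,5)A 0/2 unhappy
(6,1)B 1/2 ok
(6,2)B 1/2 ok
(6,4)A 0/2 unhappy
(7,2)A 0/1 unhappy
(7,4)B 1/2 ok
(7,5)B 1/1 ok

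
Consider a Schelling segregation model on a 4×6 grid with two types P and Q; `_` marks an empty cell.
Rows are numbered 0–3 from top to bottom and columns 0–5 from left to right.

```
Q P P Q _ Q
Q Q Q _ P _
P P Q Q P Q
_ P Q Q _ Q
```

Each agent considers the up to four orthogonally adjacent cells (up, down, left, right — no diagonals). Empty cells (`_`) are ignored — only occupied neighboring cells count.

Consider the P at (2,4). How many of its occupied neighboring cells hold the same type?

1

Occupied neighbors of (2,4): (1,4)=P, (2,3)=Q, (2,5)=Q.
Same type (P): 1 of 3.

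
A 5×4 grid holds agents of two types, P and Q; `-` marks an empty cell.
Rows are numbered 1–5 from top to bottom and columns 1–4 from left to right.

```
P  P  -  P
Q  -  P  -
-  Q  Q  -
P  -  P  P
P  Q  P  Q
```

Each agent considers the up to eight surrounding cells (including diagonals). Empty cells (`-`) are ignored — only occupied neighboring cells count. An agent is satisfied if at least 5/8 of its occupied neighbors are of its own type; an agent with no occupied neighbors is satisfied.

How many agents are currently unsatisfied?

12

(1,1)P 1/2 ✗
(1,2)P 2/3 ✓
(1,4)P 1/1 ✓
(2,1)Q 1/3 ✗
(2,3)P 2/4 ✗
(3,2)Q 2/5 ✗
(3,3)Q 1/4 ✗
(4,1)P 1/3 ✗
(4,3)P 2/6 ✗
(4,4)P 2/4 ✗
(5,1)P 1/2 ✗
(5,2)Q 0/4 ✗
(5,3)P 2/4 ✗
(5,4)Q 0/3 ✗
Unsatisfied: (1,1), (2,1), (2,3), (3,2), (3,3), (4,1), (4,3), (4,4), (5,1), (5,2), (5,3), (5,4) — 12 in total.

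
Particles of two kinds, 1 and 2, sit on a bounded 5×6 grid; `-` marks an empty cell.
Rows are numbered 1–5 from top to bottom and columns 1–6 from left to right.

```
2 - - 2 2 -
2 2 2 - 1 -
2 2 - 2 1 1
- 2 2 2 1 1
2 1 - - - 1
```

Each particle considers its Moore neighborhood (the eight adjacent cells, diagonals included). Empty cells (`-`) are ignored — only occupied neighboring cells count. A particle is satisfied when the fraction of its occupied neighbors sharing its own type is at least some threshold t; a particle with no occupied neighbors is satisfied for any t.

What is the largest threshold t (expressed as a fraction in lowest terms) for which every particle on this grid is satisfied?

0/1

(1,1)2 2/2
(1,4)2 2/3
(1,5)2 1/2
(2,1)2 4/4
(2,2)2 5/5
(2,3)2 4/4
(2,5)1 2/5
(3,1)2 4/4
(3,2)2 6/6
(3,4)2 3/6
(3,5)1 4/6
(3,6)1 4/4
(4,2)2 4/5
(4,3)2 4/5
(4,4)2 2/4
(4,5)1 4/6
(4,6)1 4/4
(5,1)2 1/2
(5,2)1 0/3
(5,6)1 2/2
The smallest same-type fraction is 0/3 at (5,2), which reduces to 0/1. Any threshold above that leaves this particle unsatisfied.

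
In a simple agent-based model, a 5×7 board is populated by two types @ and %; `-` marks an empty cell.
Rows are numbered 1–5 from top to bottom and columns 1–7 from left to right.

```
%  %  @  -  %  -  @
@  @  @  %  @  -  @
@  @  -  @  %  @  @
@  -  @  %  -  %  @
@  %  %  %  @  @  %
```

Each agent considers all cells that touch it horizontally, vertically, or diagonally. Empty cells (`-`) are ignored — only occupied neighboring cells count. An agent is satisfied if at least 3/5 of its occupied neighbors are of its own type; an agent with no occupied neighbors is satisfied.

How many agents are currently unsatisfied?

17

Row 1: (1,1)% 1/3 not · (1,2)% 1/5 not · (1,3)@ 2/4 not · (1,5)% 1/2 not · (1,7)@ 1/1 satisfied
Row 2: (2,1)@ 3/5 satisfied · (2,2)@ 5/7 satisfied · (2,3)@ 4/6 satisfied · (2,4)% 2/6 not · (2,5)@ 2/5 not · (2,7)@ 3/3 satisfied
Row 3: (3,1)@ 4/4 satisfied · (3,2)@ 6/6 satisfied · (3,4)@ 3/6 not · (3,5)% 3/6 not · (3,6)@ 4/6 satisfied · (3,7)@ 3/4 satisfied
Row 4: (4,1)@ 3/4 satisfied · (4,3)@ 2/6 not · (4,4)% 3/6 not · (4,6)% 2/7 not · (4,7)@ 3/5 satisfied
Row 5: (5,1)@ 1/2 not · (5,2)% 1/4 not · (5,3)% 3/4 satisfied · (5,4)% 2/4 not · (5,5)@ 1/4 not · (5,6)@ 2/4 not · (5,7)% 1/3 not
Unsatisfied: (1,1), (1,2), (1,3), (1,5), (2,4), (2,5), (3,4), (3,5), (4,3), (4,4), (4,6), (5,1), (5,2), (5,4), (5,5), (5,6), (5,7) — 17 in total.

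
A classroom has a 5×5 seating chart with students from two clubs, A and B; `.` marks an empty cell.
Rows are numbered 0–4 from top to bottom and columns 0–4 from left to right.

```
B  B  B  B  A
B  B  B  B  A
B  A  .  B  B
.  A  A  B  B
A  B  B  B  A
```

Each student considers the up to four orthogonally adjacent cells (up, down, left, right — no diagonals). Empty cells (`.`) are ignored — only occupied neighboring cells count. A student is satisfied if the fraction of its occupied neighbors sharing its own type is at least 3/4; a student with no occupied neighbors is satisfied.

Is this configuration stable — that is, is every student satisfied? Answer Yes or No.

Row 0: (0,0)B 2/2 satisfied · (0,1)B 3/3 satisfied · (0,2)B 3/3 satisfied · (0,3)B 2/3 not · (0,4)A 1/2 not
Row 1: (1,0)B 3/3 satisfied · (1,1)B 3/4 satisfied · (1,2)B 3/3 satisfied · (1,3)B 3/4 satisfied · (1,4)A 1/3 not
Row 2: (2,0)B 1/2 not · (2,1)A 1/3 not · (2,3)B 3/3 satisfied · (2,4)B 2/3 not
Row 3: (3,1)A 2/3 not · (3,2)A 1/3 not · (3,3)B 3/4 satisfied · (3,4)B 2/3 not
Row 4: (4,0)A 0/1 not · (4,1)B 1/3 not · (4,2)B 2/3 not · (4,3)B 2/3 not · (4,4)A 0/2 not
For instance (0,3) has only 2/3 same-type neighbors, below 3/4.

No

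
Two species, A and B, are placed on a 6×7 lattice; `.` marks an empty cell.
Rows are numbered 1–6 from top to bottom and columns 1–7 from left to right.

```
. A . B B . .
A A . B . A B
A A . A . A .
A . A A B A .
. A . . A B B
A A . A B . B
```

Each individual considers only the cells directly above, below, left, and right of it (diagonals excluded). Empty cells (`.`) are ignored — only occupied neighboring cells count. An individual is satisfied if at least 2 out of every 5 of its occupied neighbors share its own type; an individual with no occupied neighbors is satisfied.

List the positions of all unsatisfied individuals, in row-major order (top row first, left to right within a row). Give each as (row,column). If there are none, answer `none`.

(2,7), (4,5), (4,6), (5,5), (5,6), (6,4), (6,5)

(1,2)A 1/1 ok
(1,4)B 2/2 ok
(1,5)B 1/1 ok
(2,1)A 2/2 ok
(2,2)A 3/3 ok
(2,4)B 1/2 ok
(2,6)A 1/2 ok
(2,7)B 0/1 unhappy
(3,1)A 3/3 ok
(3,2)A 2/2 ok
(3,4)A 1/2 ok
(3,6)A 2/2 ok
(4,1)A 1/1 ok
(4,3)A 1/1 ok
(4,4)A 2/3 ok
(4,5)B 0/3 unhappy
(4,6)A 1/3 unhappy
(5,2)A 1/1 ok
(5,5)A 0/3 unhappy
(5,6)B 1/3 unhappy
(5,7)B 2/2 ok
(6,1)A 1/1 ok
(6,2)A 2/2 ok
(6,4)A 0/1 unhappy
(6,5)B 0/2 unhappy
(6,7)B 1/1 ok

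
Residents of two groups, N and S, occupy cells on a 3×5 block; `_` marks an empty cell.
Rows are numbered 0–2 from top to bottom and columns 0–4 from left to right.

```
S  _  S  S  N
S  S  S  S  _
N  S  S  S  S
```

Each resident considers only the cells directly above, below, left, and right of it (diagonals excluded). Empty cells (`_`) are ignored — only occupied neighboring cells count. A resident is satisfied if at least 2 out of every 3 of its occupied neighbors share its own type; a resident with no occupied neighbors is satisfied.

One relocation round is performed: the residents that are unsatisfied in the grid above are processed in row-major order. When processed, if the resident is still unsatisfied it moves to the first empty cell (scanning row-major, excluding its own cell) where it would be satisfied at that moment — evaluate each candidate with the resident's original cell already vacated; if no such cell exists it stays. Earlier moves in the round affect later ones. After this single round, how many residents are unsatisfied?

2

Initially unsatisfied (in order): (0,4), (2,0).
  (0,4): no empty cell satisfies it; stays.
  (2,0): no empty cell satisfies it; stays.
Resulting grid:
S _ S S N
S S S S _
N S S S S
Unsatisfied now: (0,4), (2,0).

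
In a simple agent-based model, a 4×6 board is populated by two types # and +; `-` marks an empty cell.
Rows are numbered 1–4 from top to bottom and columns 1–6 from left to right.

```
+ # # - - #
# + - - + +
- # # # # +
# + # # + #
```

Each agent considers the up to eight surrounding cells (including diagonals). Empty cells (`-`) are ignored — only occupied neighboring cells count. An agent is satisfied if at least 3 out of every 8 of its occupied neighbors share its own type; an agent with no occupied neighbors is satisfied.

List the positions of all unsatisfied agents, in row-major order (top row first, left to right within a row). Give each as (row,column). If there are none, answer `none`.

(1,1), (1,6), (2,2), (4,2), (4,5), (4,6)

(1,1)+ 1/3 unhappy
(1,2)# 2/4 ok
(1,3)# 1/2 ok
(1,6)# 0/2 unhappy
(2,1)# 2/4 ok
(2,2)+ 1/6 unhappy
(2,5)+ 2/5 ok
(2,6)+ 2/4 ok
(3,2)# 4/6 ok
(3,3)# 4/6 ok
(3,4)# 4/6 ok
(3,5)# 3/7 ok
(3,6)+ 3/5 ok
(4,1)# 1/2 ok
(4,2)+ 0/4 unhappy
(4,3)# 4/5 ok
(4,4)# 4/5 ok
(4,5)+ 1/5 unhappy
(4,6)# 1/3 unhappy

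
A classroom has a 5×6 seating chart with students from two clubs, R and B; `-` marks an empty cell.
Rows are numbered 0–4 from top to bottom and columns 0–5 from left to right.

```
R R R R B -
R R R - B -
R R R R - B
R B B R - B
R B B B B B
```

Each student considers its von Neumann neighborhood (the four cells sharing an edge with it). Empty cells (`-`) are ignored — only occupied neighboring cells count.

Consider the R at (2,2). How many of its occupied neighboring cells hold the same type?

3

Occupied neighbors of (2,2): (1,2)=R, (3,2)=B, (2,1)=R, (2,3)=R.
Same type (R): 3 of 4.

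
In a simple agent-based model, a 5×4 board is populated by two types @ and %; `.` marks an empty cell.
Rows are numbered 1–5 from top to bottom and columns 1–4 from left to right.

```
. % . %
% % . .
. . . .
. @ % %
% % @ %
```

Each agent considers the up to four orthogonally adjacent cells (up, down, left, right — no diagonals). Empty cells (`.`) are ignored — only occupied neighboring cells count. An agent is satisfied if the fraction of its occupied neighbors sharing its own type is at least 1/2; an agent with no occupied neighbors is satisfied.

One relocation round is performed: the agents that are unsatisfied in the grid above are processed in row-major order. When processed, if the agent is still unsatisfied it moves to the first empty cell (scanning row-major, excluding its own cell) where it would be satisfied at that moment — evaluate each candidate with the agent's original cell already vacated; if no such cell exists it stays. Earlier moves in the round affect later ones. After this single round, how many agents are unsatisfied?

Initially unsatisfied (in order): (4,2), (4,3), (5,2), (5,3).
  (4,2): no empty cell satisfies it; stays.
  (4,3) → (1,1).
  (5,2) → (1,3).
  (5,3) → (3,2).
Resulting grid:
% % % %
% % . .
. @ . .
. @ . %
% . . %
All satisfied now.

0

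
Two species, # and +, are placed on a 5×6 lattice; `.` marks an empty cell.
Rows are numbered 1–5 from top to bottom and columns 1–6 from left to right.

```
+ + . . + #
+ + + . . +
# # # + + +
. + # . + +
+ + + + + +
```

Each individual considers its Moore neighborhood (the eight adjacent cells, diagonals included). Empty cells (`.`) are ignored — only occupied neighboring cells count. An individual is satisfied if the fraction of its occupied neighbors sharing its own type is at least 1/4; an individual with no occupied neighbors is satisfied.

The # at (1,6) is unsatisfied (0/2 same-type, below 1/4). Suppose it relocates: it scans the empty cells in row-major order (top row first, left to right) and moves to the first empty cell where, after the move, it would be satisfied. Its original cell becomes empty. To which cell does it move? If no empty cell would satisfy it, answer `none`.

(4,1)

Vacating (1,6). Empty cells in order:
  (1,3): 0/3 same-type → still unsatisfied.
  (1,4): 0/2 same-type → still unsatisfied.
  (2,4): 1/5 same-type → still unsatisfied.
  (2,5): 0/5 same-type → still unsatisfied.
  (4,1): 2/5 same-type → satisfied — stop here.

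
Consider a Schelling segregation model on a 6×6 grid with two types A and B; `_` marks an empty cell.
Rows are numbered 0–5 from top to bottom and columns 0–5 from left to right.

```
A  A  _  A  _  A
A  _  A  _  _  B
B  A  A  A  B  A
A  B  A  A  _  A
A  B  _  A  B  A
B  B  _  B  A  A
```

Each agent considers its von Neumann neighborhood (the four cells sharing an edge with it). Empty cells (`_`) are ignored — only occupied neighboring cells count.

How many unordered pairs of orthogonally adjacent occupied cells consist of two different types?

Scan each occupied cell's neighbors to the right and below so each pair is counted once.
Row 0: A(0,0)–A(0,1)= A(0,0)–A(1,0)= A(0,5)–B(1,5)≠  → 1/3 unlike.
Row 1: A(1,0)–B(2,0)≠ A(1,2)–A(2,2)= B(1,5)–A(2,5)≠  → 2/3 unlike.
Row 2: B(2,0)–A(2,1)≠ B(2,0)–A(3,0)≠ A(2,1)–A(2,2)= A(2,1)–B(3,1)≠ A(2,2)–A(2,3)= A(2,2)–A(3,2)= A(2,3)–B(2,4)≠ A(2,3)–A(3,3)= B(2,4)–A(2,5)≠ A(2,5)–A(3,5)=  → 5/10 unlike.
Row 3: A(3,0)–B(3,1)≠ A(3,0)–A(4,0)= B(3,1)–A(3,2)≠ B(3,1)–B(4,1)= A(3,2)–A(3,3)= A(3,3)–A(4,3)= A(3,5)–A(4,5)=  → 2/7 unlike.
Row 4: A(4,0)–B(4,1)≠ A(4,0)–B(5,0)≠ B(4,1)–B(5,1)= A(4,3)–B(4,4)≠ A(4,3)–B(5,3)≠ B(4,4)–A(4,5)≠ B(4,4)–A(5,4)≠ A(4,5)–A(5,5)=  → 6/8 unlike.
Row 5: B(5,0)–B(5,1)= B(5,3)–A(5,4)≠ A(5,4)–A(5,5)=  → 1/3 unlike.
Total adjacent occupied pairs: 34; unlike-type pairs: 17.

17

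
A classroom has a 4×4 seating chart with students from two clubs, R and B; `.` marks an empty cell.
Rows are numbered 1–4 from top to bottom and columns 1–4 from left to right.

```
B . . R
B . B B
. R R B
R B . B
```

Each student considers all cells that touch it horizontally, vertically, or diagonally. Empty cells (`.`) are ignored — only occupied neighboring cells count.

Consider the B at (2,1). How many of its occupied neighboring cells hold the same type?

1

Occupied neighbors of (2,1): (1,1)=B, (3,2)=R.
Same type (B): 1 of 2.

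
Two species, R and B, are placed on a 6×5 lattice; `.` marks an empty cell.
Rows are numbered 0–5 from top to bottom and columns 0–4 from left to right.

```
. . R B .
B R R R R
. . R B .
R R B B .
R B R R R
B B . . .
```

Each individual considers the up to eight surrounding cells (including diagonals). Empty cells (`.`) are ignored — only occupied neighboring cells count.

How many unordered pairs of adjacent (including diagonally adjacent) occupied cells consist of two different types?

24

Scan each occupied cell's neighbors to the right and below (and the two forward diagonals) so each pair is counted once.
From row 0: 4 unlike of 7 pairs (running 4/7).
From row 1: 4 unlike of 10 pairs (running 8/17).
From row 2: 3 unlike of 6 pairs (running 11/23).
From row 3: 8 unlike of 14 pairs (running 19/37).
From row 4: 5 unlike of 9 pairs (running 24/46).
From row 5: 0 unlike of 1 pairs (running 24/47).
Total adjacent occupied pairs: 47; unlike-type pairs: 24.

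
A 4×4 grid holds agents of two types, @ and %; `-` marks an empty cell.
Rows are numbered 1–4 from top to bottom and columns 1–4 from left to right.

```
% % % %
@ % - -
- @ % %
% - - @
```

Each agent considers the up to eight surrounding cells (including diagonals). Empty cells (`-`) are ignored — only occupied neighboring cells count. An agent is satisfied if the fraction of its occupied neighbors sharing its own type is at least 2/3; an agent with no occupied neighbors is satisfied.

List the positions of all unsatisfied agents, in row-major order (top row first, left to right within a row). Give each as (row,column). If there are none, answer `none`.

Row 1: (1,1)% 2/3 satisfied · (1,2)% 3/4 satisfied · (1,3)% 3/3 satisfied · (1,4)% 1/1 satisfied
Row 2: (2,1)@ 1/4 not · (2,2)% 4/6 satisfied
Row 3: (3,2)@ 1/4 not · (3,3)% 2/4 not · (3,4)% 1/2 not
Row 4: (4,1)% 0/1 not · (4,4)@ 0/2 not

(2,1), (3,2), (3,3), (3,4), (4,1), (4,4)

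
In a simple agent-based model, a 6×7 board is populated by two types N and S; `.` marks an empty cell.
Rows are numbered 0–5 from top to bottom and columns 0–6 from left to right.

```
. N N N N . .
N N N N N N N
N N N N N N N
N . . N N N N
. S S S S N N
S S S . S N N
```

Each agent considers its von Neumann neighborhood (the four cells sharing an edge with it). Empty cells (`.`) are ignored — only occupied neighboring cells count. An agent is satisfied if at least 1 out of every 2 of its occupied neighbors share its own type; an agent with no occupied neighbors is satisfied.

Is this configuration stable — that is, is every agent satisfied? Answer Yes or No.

Yes

Row 0: (0,1)N 2/2 ✓ · (0,2)N 3/3 ✓ · (0,3)N 3/3 ✓ · (0,4)N 2/2 ✓
Row 1: (1,0)N 2/2 ✓ · (1,1)N 4/4 ✓ · (1,2)N 4/4 ✓ · (1,3)N 4/4 ✓ · (1,4)N 4/4 ✓ · (1,5)N 3/3 ✓ · (1,6)N 2/2 ✓
Row 2: (2,0)N 3/3 ✓ · (2,1)N 3/3 ✓ · (2,2)N 3/3 ✓ · (2,3)N 4/4 ✓ · (2,4)N 4/4 ✓ · (2,5)N 4/4 ✓ · (2,6)N 3/3 ✓
Row 3: (3,0)N 1/1 ✓ · (3,3)N 2/3 ✓ · (3,4)N 3/4 ✓ · (3,5)N 4/4 ✓ · (3,6)N 3/3 ✓
Row 4: (4,1)S 2/2 ✓ · (4,2)S 3/3 ✓ · (4,3)S 2/3 ✓ · (4,4)S 2/4 ✓ · (4,5)N 3/4 ✓ · (4,6)N 3/3 ✓
Row 5: (5,0)S 1/1 ✓ · (5,1)S 3/3 ✓ · (5,2)S 2/2 ✓ · (5,4)S 1/2 ✓ · (5,5)N 2/3 ✓ · (5,6)N 2/2 ✓
All meet the threshold, so the configuration is stable.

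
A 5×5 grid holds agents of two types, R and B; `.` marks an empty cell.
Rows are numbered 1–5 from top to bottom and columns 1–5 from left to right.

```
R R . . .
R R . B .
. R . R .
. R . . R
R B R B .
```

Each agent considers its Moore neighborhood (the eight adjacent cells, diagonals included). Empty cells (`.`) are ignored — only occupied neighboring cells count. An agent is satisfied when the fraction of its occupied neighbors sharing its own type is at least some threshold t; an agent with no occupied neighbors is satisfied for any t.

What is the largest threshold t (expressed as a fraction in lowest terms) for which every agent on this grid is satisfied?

0/1

(1,1)R 3/3
(1,2)R 3/3
(2,1)R 4/4
(2,2)R 4/4
(2,4)B 0/1
(3,2)R 3/3
(3,4)R 1/2
(4,2)R 3/4
(4,5)R 1/2
(5,1)R 1/2
(5,2)B 0/3
(5,3)R 1/3
(5,4)B 0/2
The smallest same-type fraction is 0/1 at (2,4), which reduces to 0/1. Any threshold above that leaves this agent unsatisfied.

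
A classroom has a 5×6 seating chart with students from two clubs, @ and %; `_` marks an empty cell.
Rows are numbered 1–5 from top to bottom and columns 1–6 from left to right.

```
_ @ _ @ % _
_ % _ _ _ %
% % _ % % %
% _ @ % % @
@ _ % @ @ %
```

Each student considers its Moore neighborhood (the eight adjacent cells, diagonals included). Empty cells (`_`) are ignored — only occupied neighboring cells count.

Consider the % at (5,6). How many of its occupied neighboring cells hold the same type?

1

Occupied neighbors of (5,6): (4,5)=%, (4,6)=@, (5,5)=@.
Same type (%): 1 of 3.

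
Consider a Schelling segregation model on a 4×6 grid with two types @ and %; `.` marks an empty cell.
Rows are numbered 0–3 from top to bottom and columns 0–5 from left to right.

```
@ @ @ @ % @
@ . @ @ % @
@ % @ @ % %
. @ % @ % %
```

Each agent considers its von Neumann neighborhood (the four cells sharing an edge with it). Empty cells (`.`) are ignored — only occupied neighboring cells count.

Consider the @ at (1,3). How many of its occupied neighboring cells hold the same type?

Occupied neighbors of (1,3): (0,3)=@, (2,3)=@, (1,2)=@, (1,4)=%.
Same type (@): 3 of 4.

3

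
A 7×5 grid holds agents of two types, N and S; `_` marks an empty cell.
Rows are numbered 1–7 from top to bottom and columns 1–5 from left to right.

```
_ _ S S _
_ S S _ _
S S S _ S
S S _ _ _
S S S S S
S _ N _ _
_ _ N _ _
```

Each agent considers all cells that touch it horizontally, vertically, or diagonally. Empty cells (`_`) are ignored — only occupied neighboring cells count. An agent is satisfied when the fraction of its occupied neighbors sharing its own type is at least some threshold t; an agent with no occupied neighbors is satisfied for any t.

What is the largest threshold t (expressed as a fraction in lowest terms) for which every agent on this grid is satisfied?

(1,3)S 3/3
(1,4)S 2/2
(2,2)S 5/5
(2,3)S 5/5
(3,1)S 4/4
(3,2)S 6/6
(3,3)S 4/4
(3,5)S — no occupied neighbors
(4,1)S 5/5
(4,2)S 7/7
(5,1)S 4/4
(5,2)S 5/6
(5,3)S 3/4
(5,4)S 2/3
(5,5)S 1/1
(6,1)S 2/2
(6,3)N 1/4
(7,3)N 1/1
The smallest same-type fraction is 1/4 at (6,3), which reduces to 1/4. Any threshold above that leaves this agent unsatisfied.

1/4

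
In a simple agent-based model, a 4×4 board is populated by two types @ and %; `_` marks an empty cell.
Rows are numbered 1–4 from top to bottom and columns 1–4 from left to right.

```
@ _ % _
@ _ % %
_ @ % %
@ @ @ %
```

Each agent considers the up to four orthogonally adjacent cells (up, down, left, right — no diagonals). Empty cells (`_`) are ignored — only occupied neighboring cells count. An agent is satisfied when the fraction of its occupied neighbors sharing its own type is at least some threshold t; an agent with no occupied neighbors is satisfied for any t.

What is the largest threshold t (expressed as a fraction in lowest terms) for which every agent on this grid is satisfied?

1/3

(1,1)@ 1/1
(1,3)% 1/1
(2,1)@ 1/1
(2,3)% 3/3
(2,4)% 2/2
(3,2)@ 1/2
(3,3)% 2/4
(3,4)% 3/3
(4,1)@ 1/1
(4,2)@ 3/3
(4,3)@ 1/3
(4,4)% 1/2
The smallest same-type fraction is 1/3 at (4,3), which reduces to 1/3. Any threshold above that leaves this agent unsatisfied.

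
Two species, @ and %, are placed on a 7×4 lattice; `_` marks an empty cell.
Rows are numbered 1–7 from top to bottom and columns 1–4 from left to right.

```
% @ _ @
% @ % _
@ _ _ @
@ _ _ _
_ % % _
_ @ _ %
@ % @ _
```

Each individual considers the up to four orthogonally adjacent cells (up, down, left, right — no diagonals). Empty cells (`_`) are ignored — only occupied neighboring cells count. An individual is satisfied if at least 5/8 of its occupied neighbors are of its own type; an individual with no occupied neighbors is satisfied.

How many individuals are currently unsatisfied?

11

(1,1)% 1/2 ✗
(1,2)@ 1/2 ✗
(1,4)@ 0/0 ✓
(2,1)% 1/3 ✗
(2,2)@ 1/3 ✗
(2,3)% 0/1 ✗
(3,1)@ 1/2 ✗
(3,4)@ 0/0 ✓
(4,1)@ 1/1 ✓
(5,2)% 1/2 ✗
(5,3)% 1/1 ✓
(6,2)@ 0/2 ✗
(6,4)% 0/0 ✓
(7,1)@ 0/1 ✗
(7,2)% 0/3 ✗
(7,3)@ 0/1 ✗
Unsatisfied: (1,1), (1,2), (2,1), (2,2), (2,3), (3,1), (5,2), (6,2), (7,1), (7,2), (7,3) — 11 in total.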